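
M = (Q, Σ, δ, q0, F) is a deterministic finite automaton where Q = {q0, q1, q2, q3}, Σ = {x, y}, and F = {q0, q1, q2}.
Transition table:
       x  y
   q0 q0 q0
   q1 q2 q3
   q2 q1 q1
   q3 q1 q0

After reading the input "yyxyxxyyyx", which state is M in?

q0

q0 --y--> q0
q0 --y--> q0
q0 --x--> q0
q0 --y--> q0
q0 --x--> q0
q0 --x--> q0
q0 --y--> q0
q0 --y--> q0
q0 --y--> q0
q0 --x--> q0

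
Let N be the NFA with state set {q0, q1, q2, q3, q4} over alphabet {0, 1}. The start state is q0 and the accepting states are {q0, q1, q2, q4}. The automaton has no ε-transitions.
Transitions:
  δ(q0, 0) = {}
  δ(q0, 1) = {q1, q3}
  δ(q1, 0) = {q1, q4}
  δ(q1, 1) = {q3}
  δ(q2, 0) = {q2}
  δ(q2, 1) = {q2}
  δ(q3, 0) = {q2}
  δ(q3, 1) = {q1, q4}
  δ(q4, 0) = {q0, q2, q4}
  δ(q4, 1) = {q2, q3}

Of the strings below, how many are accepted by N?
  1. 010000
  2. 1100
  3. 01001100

1

010000: rejected
1100: accepted
01001100: rejected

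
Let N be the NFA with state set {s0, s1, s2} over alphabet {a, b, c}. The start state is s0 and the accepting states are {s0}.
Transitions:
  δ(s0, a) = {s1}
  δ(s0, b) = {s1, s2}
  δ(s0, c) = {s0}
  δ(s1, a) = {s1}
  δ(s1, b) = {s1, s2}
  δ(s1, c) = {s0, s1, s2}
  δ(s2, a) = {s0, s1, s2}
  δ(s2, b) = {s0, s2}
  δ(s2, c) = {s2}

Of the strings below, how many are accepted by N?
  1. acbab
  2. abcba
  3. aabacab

3

acbab: accepted
abcba: accepted
aabacab: accepted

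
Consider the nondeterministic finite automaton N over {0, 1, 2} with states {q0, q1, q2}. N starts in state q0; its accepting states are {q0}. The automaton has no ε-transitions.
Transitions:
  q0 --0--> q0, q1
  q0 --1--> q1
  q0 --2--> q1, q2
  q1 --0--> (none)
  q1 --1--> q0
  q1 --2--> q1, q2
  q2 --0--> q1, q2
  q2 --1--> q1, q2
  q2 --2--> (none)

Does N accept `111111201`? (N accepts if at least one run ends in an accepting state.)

accepted

Start: {q0}
read 1: {q1}
read 1: {q0}
read 1: {q1}
read 1: {q0}
read 1: {q1}
read 1: {q0}
read 2: {q1, q2}
read 0: {q1, q2}
read 1: {q0, q1, q2}
Reachable ∩ accepting = {q0} — nonempty.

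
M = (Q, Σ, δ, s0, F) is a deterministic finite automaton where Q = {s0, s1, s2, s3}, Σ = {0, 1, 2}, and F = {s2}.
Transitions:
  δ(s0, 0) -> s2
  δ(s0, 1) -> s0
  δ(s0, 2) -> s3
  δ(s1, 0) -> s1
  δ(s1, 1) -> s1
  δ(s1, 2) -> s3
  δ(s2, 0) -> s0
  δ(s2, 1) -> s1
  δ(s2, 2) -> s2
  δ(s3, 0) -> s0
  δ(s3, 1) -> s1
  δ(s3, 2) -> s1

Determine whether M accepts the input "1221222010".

s0 --1--> s0
s0 --2--> s3
s3 --2--> s1
s1 --1--> s1
s1 --2--> s3
s3 --2--> s1
s1 --2--> s3
s3 --0--> s0
s0 --1--> s0
s0 --0--> s2
End in state s2, which is an accepting state.

accepted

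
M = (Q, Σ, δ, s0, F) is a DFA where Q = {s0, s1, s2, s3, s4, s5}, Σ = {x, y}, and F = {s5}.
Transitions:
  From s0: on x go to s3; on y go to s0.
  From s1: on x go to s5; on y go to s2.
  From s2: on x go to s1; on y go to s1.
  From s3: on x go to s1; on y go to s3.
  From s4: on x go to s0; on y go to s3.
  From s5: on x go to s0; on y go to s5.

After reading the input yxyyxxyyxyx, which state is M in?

s0 --y--> s0
s0 --x--> s3
s3 --y--> s3
s3 --y--> s3
s3 --x--> s1
s1 --x--> s5
s5 --y--> s5
s5 --y--> s5
s5 --x--> s0
s0 --y--> s0
s0 --x--> s3

s3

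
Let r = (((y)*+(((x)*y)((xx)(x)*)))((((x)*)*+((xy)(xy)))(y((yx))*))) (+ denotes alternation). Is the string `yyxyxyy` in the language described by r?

yes

Split as yy·xyxyy: ((y)*+(((x)*y)((xx)(x)*))) matches yy and ((((x)*)*+((xy)(xy)))(y((yx))*)) matches xyxyy.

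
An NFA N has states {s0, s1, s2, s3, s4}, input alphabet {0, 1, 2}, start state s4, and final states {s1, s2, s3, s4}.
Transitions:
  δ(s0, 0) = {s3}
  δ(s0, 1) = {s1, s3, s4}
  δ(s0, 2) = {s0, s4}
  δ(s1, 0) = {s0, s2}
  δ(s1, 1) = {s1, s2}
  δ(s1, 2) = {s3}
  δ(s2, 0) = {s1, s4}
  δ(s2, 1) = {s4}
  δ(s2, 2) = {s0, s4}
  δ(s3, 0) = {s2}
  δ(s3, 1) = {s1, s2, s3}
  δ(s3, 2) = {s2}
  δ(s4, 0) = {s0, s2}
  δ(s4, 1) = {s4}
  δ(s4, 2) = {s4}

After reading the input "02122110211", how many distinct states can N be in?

4

Start: {s4}
read 0: {s0, s2}
read 2: {s0, s4}
read 1: {s1, s3, s4}
read 2: {s2, s3, s4}
read 2: {s0, s2, s4}
read 1: {s1, s3, s4}
read 1: {s1, s2, s3, s4}
read 0: {s0, s1, s2, s4}
read 2: {s0, s3, s4}
read 1: {s1, s2, s3, s4}
read 1: {s1, s2, s3, s4}
Final reachable set {s1, s2, s3, s4} has 4 states.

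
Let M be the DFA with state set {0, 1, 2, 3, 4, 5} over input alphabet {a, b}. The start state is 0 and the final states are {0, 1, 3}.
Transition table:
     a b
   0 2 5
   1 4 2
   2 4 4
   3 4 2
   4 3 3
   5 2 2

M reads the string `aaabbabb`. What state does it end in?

0 --a--> 2
2 --a--> 4
4 --a--> 3
3 --b--> 2
2 --b--> 4
4 --a--> 3
3 --b--> 2
2 --b--> 4

4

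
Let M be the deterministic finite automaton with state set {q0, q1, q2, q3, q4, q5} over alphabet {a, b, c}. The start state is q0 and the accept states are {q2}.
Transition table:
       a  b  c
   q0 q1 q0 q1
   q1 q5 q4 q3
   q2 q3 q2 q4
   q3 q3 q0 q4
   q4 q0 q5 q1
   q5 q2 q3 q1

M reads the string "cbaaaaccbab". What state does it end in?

q0

q0 --c--> q1
q1 --b--> q4
q4 --a--> q0
q0 --a--> q1
q1 --a--> q5
q5 --a--> q2
q2 --c--> q4
q4 --c--> q1
q1 --b--> q4
q4 --a--> q0
q0 --b--> q0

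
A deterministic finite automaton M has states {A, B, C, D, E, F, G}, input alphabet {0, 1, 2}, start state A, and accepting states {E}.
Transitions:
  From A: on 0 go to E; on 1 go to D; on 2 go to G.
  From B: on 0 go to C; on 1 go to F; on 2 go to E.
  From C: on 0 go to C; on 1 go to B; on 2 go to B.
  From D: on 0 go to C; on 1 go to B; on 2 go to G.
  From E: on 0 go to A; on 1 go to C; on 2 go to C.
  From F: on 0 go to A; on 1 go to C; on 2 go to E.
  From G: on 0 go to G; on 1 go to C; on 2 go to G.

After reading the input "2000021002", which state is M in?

A --2--> G
G --0--> G
G --0--> G
G --0--> G
G --0--> G
G --2--> G
G --1--> C
C --0--> C
C --0--> C
C --2--> B

B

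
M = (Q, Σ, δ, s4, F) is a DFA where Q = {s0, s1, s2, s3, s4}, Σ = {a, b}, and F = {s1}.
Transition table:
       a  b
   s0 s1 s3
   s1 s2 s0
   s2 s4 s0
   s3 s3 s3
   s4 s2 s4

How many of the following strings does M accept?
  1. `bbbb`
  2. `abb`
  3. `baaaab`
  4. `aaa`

0

`bbbb`: rejected
`abb`: rejected
`baaaab`: rejected
`aaa`: rejected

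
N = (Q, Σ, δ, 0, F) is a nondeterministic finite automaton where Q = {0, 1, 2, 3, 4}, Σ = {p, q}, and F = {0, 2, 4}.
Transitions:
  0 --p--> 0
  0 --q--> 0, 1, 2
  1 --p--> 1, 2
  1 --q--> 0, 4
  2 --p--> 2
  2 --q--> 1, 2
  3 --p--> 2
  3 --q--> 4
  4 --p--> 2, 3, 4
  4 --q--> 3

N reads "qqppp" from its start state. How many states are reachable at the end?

5

Start: {0}
read q: {0, 1, 2}
read q: {0, 1, 2, 4}
read p: {0, 1, 2, 3, 4}
read p: {0, 1, 2, 3, 4}
read p: {0, 1, 2, 3, 4}
Final reachable set {0, 1, 2, 3, 4} has 5 states.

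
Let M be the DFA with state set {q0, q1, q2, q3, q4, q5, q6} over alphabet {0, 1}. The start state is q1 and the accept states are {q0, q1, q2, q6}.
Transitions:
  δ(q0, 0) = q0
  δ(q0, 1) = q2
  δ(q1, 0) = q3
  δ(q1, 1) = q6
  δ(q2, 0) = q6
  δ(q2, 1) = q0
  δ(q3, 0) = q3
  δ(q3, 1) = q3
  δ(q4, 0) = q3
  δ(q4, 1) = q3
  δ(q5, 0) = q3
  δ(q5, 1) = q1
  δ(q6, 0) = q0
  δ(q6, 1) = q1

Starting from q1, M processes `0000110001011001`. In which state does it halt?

q3

q1 --0--> q3
q3 --0--> q3
q3 --0--> q3
q3 --0--> q3
q3 --1--> q3
q3 --1--> q3
q3 --0--> q3
q3 --0--> q3
q3 --0--> q3
q3 --1--> q3
q3 --0--> q3
q3 --1--> q3
q3 --1--> q3
q3 --0--> q3
q3 --0--> q3
q3 --1--> q3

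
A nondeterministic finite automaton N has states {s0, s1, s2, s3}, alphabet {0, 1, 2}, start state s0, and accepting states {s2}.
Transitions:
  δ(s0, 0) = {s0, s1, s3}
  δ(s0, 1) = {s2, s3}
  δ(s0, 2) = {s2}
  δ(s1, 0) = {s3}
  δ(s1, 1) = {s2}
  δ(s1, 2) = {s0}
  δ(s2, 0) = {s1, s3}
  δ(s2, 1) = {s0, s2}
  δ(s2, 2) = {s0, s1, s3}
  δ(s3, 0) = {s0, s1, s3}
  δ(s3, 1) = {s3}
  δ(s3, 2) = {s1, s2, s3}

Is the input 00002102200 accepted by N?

Start: {s0}
read 0: {s0, s1, s3}
read 0: {s0, s1, s3}
read 0: {s0, s1, s3}
read 0: {s0, s1, s3}
read 2: {s0, s1, s2, s3}
read 1: {s0, s2, s3}
read 0: {s0, s1, s3}
read 2: {s0, s1, s2, s3}
read 2: {s0, s1, s2, s3}
read 0: {s0, s1, s3}
read 0: {s0, s1, s3}
Reachable ∩ accepting = {} — empty.

rejected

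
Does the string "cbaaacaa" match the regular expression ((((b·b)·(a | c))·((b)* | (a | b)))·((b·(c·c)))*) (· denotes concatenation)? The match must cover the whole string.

no

No split of cbaaacaa into u·v has (((b·b)·(a|c))·((b)*|(a|b))) matching u and ((b·(c·c)))* matching v.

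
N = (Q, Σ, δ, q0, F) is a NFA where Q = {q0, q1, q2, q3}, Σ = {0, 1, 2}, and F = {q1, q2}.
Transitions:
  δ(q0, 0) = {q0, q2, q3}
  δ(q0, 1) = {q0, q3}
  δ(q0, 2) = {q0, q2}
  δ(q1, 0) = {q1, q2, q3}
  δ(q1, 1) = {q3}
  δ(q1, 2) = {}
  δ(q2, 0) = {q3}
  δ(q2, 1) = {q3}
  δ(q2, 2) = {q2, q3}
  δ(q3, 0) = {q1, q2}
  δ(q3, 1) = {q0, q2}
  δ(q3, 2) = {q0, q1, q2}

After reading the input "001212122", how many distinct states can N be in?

4

Start: {q0}
read 0: {q0, q2, q3}
read 0: {q0, q1, q2, q3}
read 1: {q0, q2, q3}
read 2: {q0, q1, q2, q3}
read 1: {q0, q2, q3}
read 2: {q0, q1, q2, q3}
read 1: {q0, q2, q3}
read 2: {q0, q1, q2, q3}
read 2: {q0, q1, q2, q3}
Final reachable set {q0, q1, q2, q3} has 4 states.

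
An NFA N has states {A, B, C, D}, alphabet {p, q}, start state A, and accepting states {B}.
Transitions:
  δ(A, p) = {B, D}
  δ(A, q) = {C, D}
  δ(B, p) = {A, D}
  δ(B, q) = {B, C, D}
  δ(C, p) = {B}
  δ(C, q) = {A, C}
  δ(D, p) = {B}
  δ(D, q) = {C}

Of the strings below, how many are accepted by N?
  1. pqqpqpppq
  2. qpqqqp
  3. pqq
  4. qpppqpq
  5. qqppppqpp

pqqpqpppq: accepted
qpqqqp: accepted
pqq: accepted
qpppqpq: accepted
qqppppqpp: accepted

5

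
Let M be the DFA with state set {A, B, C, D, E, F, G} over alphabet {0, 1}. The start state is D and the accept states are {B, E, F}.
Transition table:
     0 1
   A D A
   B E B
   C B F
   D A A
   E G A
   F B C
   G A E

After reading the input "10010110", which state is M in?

D

D --1--> A
A --0--> D
D --0--> A
A --1--> A
A --0--> D
D --1--> A
A --1--> A
A --0--> D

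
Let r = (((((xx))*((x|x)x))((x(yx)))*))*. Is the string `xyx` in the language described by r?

xyx cannot be split into zero or more pieces each matching ((((xx))*((x|x)x))((x(yx)))*).

no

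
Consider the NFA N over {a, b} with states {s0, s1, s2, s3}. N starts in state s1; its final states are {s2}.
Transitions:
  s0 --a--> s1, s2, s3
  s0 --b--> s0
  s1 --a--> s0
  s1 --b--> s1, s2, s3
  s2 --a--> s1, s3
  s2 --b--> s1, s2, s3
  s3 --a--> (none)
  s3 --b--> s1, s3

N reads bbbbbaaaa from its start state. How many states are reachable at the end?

Start: {s1}
read b: {s1, s2, s3}
read b: {s1, s2, s3}
read b: {s1, s2, s3}
read b: {s1, s2, s3}
read b: {s1, s2, s3}
read a: {s0, s1, s3}
read a: {s0, s1, s2, s3}
read a: {s0, s1, s2, s3}
read a: {s0, s1, s2, s3}
Final reachable set {s0, s1, s2, s3} has 4 states.

4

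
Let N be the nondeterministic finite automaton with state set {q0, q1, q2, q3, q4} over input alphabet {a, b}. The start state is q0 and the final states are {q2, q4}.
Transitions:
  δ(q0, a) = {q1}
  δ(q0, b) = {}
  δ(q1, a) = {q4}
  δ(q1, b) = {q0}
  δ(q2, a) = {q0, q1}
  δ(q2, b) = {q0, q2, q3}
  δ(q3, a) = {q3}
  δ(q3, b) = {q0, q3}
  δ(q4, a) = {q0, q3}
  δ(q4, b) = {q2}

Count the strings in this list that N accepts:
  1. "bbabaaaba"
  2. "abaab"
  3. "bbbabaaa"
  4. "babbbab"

1

"bbabaaaba": rejected
"abaab": accepted
"bbbabaaa": rejected
"babbbab": rejected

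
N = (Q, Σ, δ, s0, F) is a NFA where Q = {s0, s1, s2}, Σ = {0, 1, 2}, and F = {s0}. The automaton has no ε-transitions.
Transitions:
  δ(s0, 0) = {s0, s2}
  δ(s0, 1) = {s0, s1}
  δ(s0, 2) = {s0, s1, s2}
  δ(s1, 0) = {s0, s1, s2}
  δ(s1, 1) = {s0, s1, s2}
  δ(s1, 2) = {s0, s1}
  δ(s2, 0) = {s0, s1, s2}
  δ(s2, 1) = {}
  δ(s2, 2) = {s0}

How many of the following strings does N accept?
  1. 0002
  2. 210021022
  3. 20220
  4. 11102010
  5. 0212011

0002: accepted
210021022: accepted
20220: accepted
11102010: accepted
0212011: accepted

5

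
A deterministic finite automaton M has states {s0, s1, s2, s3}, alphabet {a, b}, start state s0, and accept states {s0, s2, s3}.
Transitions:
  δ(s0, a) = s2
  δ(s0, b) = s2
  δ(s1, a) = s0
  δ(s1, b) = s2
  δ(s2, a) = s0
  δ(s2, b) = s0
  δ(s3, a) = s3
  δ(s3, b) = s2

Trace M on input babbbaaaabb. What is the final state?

s0 --b--> s2
s2 --a--> s0
s0 --b--> s2
s2 --b--> s0
s0 --b--> s2
s2 --a--> s0
s0 --a--> s2
s2 --a--> s0
s0 --a--> s2
s2 --b--> s0
s0 --b--> s2

s2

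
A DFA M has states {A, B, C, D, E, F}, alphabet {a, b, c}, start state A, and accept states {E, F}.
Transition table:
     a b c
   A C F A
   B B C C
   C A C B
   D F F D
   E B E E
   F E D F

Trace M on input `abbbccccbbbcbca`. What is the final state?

B

A --a--> C
C --b--> C
C --b--> C
C --b--> C
C --c--> B
B --c--> C
C --c--> B
B --c--> C
C --b--> C
C --b--> C
C --b--> C
C --c--> B
B --b--> C
C --c--> B
B --a--> B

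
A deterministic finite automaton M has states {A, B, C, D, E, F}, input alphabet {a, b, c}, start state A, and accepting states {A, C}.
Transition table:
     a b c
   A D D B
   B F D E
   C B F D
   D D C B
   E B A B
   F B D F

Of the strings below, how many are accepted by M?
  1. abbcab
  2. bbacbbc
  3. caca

abbcab: rejected
bbacbbc: rejected
caca: rejected

0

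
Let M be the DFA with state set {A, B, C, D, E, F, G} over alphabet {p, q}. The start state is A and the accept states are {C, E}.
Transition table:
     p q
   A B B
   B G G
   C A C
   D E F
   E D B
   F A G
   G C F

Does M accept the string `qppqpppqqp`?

accepted

A --q--> B
B --p--> G
G --p--> C
C --q--> C
C --p--> A
A --p--> B
B --p--> G
G --q--> F
F --q--> G
G --p--> C
End in state C, which is an accepting state.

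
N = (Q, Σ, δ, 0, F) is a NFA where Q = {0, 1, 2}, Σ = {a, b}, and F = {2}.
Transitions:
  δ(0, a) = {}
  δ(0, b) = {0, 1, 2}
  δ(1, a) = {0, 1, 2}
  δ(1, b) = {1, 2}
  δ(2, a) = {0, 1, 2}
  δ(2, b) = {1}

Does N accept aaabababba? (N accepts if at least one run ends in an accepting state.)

rejected

Start: {0}
read a: {}
The reachable set is empty and stays empty for the remaining 9 symbols.
Reachable ∩ accepting = {} — empty.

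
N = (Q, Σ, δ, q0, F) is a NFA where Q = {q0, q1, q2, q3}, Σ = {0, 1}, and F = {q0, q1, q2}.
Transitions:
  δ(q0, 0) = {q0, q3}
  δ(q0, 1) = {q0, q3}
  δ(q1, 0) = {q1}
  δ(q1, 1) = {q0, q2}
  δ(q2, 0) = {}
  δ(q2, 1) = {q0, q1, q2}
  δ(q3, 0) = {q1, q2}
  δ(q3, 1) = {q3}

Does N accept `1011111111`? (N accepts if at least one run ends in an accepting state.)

Start: {q0}
read 1: {q0, q3}
read 0: {q0, q1, q2, q3}
read 1: {q0, q1, q2, q3}
read 1: {q0, q1, q2, q3}
read 1: {q0, q1, q2, q3}
read 1: {q0, q1, q2, q3}
read 1: {q0, q1, q2, q3}
read 1: {q0, q1, q2, q3}
read 1: {q0, q1, q2, q3}
read 1: {q0, q1, q2, q3}
Reachable ∩ accepting = {q0, q1, q2} — nonempty.

accepted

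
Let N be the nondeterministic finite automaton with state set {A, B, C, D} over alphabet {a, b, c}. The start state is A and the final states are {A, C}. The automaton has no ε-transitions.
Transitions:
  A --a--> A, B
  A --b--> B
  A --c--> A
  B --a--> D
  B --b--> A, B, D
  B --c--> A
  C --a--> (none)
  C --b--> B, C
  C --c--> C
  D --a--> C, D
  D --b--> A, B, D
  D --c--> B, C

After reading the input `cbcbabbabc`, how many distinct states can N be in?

3

Start: {A}
read c: {A}
read b: {B}
read c: {A}
read b: {B}
read a: {D}
read b: {A, B, D}
read b: {A, B, D}
read a: {A, B, C, D}
read b: {A, B, C, D}
read c: {A, B, C}
Final reachable set {A, B, C} has 3 states.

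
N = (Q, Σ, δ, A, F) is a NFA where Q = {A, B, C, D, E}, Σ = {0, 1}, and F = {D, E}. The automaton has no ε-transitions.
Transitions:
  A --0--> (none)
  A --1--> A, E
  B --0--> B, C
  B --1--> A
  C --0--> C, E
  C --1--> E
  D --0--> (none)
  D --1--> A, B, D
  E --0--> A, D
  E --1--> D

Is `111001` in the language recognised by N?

accepted

Start: {A}
read 1: {A, E}
read 1: {A, D, E}
read 1: {A, B, D, E}
read 0: {A, B, C, D}
read 0: {B, C, E}
read 1: {A, D, E}
Reachable ∩ accepting = {D, E} — nonempty.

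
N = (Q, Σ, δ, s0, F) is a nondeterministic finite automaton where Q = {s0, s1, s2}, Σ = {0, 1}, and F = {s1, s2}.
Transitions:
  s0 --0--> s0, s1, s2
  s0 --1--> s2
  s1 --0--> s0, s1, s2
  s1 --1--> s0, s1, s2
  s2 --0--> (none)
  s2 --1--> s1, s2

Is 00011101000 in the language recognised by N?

Start: {s0}
read 0: {s0, s1, s2}
read 0: {s0, s1, s2}
read 0: {s0, s1, s2}
read 1: {s0, s1, s2}
read 1: {s0, s1, s2}
read 1: {s0, s1, s2}
read 0: {s0, s1, s2}
read 1: {s0, s1, s2}
read 0: {s0, s1, s2}
read 0: {s0, s1, s2}
read 0: {s0, s1, s2}
Reachable ∩ accepting = {s1, s2} — nonempty.

accepted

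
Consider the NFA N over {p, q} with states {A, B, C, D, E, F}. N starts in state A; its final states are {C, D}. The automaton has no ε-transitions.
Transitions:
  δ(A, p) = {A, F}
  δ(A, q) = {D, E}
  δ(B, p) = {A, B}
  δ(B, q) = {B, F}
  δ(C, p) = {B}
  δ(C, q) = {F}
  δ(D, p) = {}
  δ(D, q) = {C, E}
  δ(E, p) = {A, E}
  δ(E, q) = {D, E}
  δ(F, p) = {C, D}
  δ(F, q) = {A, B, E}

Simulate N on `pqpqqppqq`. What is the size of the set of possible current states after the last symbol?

6

Start: {A}
read p: {A, F}
read q: {A, B, D, E}
read p: {A, B, E, F}
read q: {A, B, D, E, F}
read q: {A, B, C, D, E, F}
read p: {A, B, C, D, E, F}
read p: {A, B, C, D, E, F}
read q: {A, B, C, D, E, F}
read q: {A, B, C, D, E, F}
Final reachable set {A, B, C, D, E, F} has 6 states.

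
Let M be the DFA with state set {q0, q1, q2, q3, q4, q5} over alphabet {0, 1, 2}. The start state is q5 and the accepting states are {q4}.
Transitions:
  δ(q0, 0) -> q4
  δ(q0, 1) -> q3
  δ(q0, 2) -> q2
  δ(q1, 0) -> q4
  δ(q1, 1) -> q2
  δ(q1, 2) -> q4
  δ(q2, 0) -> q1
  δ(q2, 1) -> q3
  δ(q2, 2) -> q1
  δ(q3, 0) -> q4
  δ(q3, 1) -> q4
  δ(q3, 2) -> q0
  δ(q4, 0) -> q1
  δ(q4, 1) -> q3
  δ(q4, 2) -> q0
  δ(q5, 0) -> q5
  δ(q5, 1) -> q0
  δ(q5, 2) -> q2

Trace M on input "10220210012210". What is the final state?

q4

q5 --1--> q0
q0 --0--> q4
q4 --2--> q0
q0 --2--> q2
q2 --0--> q1
q1 --2--> q4
q4 --1--> q3
q3 --0--> q4
q4 --0--> q1
q1 --1--> q2
q2 --2--> q1
q1 --2--> q4
q4 --1--> q3
q3 --0--> q4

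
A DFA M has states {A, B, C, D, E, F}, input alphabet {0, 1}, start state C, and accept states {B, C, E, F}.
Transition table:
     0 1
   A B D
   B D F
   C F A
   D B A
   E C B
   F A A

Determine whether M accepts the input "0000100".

rejected

C --0--> F
F --0--> A
A --0--> B
B --0--> D
D --1--> A
A --0--> B
B --0--> D
End in state D, which is not an accepting state.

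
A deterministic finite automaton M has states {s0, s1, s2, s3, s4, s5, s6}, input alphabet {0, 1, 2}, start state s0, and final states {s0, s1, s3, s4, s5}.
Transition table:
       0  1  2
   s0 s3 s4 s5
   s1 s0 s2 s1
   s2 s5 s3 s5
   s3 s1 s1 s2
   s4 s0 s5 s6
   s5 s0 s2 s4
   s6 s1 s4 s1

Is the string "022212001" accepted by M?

s0 --0--> s3
s3 --2--> s2
s2 --2--> s5
s5 --2--> s4
s4 --1--> s5
s5 --2--> s4
s4 --0--> s0
s0 --0--> s3
s3 --1--> s1
End in state s1, which is an accepting state.

accepted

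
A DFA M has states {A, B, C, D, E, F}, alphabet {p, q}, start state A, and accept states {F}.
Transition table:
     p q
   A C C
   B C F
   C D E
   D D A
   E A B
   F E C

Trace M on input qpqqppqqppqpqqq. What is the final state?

F

A --q--> C
C --p--> D
D --q--> A
A --q--> C
C --p--> D
D --p--> D
D --q--> A
A --q--> C
C --p--> D
D --p--> D
D --q--> A
A --p--> C
C --q--> E
E --q--> B
B --q--> F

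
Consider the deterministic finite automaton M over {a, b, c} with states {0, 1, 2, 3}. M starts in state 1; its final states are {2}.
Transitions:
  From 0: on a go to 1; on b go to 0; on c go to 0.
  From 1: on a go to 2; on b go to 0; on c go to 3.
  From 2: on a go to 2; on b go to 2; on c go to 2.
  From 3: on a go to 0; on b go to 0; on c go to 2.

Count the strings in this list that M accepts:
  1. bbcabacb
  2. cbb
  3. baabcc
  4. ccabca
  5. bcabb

bbcabacb: rejected
cbb: rejected
baabcc: accepted
ccabca: accepted
bcabb: rejected

2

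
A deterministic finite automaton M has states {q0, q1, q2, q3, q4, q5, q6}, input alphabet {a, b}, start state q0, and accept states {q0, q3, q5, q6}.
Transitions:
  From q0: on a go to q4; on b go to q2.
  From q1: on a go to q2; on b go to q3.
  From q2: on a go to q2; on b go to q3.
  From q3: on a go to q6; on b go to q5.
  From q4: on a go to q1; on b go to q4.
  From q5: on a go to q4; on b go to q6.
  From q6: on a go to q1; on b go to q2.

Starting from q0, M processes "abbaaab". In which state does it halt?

q0 --a--> q4
q4 --b--> q4
q4 --b--> q4
q4 --a--> q1
q1 --a--> q2
q2 --a--> q2
q2 --b--> q3

q3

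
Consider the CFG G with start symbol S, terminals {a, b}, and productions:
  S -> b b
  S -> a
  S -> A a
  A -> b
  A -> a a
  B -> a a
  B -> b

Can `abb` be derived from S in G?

no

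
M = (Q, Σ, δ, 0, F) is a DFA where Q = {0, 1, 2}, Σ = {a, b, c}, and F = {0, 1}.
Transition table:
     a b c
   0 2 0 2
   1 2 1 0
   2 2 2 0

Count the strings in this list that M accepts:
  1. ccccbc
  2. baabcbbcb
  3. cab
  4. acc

0

ccccbc: rejected
baabcbbcb: rejected
cab: rejected
acc: rejected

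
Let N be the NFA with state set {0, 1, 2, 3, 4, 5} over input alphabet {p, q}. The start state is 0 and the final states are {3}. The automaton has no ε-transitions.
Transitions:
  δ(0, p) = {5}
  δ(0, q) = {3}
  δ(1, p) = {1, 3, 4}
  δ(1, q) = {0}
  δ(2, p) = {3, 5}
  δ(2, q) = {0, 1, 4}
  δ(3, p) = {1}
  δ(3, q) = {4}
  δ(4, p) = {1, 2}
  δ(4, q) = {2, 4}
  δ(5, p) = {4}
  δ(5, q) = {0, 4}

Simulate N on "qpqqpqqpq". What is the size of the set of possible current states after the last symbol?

Start: {0}
read q: {3}
read p: {1}
read q: {0}
read q: {3}
read p: {1}
read q: {0}
read q: {3}
read p: {1}
read q: {0}
Final reachable set {0} has 1 state.

1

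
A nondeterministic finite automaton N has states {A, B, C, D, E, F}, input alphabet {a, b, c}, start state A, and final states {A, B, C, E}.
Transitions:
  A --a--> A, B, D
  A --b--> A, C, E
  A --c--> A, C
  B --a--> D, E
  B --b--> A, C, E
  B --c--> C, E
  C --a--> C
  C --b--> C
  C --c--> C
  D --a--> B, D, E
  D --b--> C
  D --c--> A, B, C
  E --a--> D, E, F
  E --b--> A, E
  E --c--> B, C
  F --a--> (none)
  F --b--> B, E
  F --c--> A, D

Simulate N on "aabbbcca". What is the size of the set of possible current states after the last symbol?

Start: {A}
read a: {A, B, D}
read a: {A, B, D, E}
read b: {A, C, E}
read b: {A, C, E}
read b: {A, C, E}
read c: {A, B, C}
read c: {A, C, E}
read a: {A, B, C, D, E, F}
Final reachable set {A, B, C, D, E, F} has 6 states.

6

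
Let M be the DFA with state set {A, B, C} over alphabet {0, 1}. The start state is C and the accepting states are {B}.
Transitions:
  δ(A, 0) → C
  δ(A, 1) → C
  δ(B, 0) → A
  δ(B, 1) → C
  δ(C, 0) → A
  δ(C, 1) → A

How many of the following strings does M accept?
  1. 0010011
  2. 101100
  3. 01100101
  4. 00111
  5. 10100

0

0010011: rejected
101100: rejected
01100101: rejected
00111: rejected
10100: rejected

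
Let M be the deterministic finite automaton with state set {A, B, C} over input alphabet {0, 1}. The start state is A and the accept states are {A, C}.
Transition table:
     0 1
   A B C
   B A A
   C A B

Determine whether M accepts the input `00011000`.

A --0--> B
B --0--> A
A --0--> B
B --1--> A
A --1--> C
C --0--> A
A --0--> B
B --0--> A
End in state A, which is an accepting state.

accepted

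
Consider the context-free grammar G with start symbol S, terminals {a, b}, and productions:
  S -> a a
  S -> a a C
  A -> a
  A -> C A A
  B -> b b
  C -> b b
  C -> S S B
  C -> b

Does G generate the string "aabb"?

S ⇒ aaC ⇒ aabb

yes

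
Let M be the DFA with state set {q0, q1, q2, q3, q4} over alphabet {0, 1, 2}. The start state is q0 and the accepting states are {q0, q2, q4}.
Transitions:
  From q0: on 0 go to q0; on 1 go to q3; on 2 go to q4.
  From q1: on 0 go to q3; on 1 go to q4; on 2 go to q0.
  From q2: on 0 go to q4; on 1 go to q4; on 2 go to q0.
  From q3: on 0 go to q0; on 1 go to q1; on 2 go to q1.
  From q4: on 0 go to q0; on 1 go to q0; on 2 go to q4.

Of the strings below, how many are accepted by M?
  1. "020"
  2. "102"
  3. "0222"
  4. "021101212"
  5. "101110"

"020": accepted
"102": accepted
"0222": accepted
"021101212": accepted
"101110": accepted

5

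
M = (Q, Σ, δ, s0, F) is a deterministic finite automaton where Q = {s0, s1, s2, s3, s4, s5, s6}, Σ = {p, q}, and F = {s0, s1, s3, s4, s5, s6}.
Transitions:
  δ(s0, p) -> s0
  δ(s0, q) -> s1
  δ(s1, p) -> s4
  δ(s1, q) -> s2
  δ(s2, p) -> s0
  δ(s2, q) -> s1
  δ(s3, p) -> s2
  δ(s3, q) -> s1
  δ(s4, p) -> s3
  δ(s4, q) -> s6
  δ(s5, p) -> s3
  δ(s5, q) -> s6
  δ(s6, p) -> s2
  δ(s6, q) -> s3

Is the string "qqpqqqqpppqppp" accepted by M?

rejected

s0 --q--> s1
s1 --q--> s2
s2 --p--> s0
s0 --q--> s1
s1 --q--> s2
s2 --q--> s1
s1 --q--> s2
s2 --p--> s0
s0 --p--> s0
s0 --p--> s0
s0 --q--> s1
s1 --p--> s4
s4 --p--> s3
s3 --p--> s2
End in state s2, which is not an accepting state.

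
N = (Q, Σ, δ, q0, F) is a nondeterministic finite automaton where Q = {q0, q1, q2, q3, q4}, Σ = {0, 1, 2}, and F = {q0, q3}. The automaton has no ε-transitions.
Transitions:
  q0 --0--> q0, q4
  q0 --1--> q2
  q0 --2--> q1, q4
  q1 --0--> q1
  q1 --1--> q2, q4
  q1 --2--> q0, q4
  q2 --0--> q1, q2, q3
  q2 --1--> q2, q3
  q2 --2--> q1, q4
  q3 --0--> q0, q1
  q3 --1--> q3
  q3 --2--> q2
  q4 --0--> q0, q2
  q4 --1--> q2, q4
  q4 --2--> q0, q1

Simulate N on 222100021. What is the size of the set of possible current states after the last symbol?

3

Start: {q0}
read 2: {q1, q4}
read 2: {q0, q1, q4}
read 2: {q0, q1, q4}
read 1: {q2, q4}
read 0: {q0, q1, q2, q3}
read 0: {q0, q1, q2, q3, q4}
read 0: {q0, q1, q2, q3, q4}
read 2: {q0, q1, q2, q4}
read 1: {q2, q3, q4}
Final reachable set {q2, q3, q4} has 3 states.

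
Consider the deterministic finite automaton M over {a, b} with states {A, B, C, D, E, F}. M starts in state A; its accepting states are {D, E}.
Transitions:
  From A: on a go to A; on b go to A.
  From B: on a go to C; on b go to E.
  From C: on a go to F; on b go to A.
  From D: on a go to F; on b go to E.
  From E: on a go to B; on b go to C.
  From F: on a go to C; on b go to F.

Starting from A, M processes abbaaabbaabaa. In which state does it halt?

A --a--> A
A --b--> A
A --b--> A
A --a--> A
A --a--> A
A --a--> A
A --b--> A
A --b--> A
A --a--> A
A --a--> A
A --b--> A
A --a--> A
A --a--> A

A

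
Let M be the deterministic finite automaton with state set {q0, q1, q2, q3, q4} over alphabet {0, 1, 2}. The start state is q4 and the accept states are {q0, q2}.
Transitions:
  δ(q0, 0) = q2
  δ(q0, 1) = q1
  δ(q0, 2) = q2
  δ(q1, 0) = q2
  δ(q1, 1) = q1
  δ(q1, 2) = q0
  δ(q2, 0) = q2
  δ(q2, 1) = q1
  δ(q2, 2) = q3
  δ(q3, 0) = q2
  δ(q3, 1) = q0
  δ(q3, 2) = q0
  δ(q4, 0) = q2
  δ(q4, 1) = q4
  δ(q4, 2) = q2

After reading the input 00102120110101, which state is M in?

q4 --0--> q2
q2 --0--> q2
q2 --1--> q1
q1 --0--> q2
q2 --2--> q3
q3 --1--> q0
q0 --2--> q2
q2 --0--> q2
q2 --1--> q1
q1 --1--> q1
q1 --0--> q2
q2 --1--> q1
q1 --0--> q2
q2 --1--> q1

q1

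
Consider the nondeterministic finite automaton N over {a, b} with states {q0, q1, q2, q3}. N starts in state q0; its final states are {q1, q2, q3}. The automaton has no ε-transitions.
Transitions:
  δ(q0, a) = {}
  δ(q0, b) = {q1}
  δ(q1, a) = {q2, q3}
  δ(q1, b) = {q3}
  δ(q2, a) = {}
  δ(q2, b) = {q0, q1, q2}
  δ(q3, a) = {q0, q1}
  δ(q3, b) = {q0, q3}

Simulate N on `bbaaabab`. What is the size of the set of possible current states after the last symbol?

Start: {q0}
read b: {q1}
read b: {q3}
read a: {q0, q1}
read a: {q2, q3}
read a: {q0, q1}
read b: {q1, q3}
read a: {q0, q1, q2, q3}
read b: {q0, q1, q2, q3}
Final reachable set {q0, q1, q2, q3} has 4 states.

4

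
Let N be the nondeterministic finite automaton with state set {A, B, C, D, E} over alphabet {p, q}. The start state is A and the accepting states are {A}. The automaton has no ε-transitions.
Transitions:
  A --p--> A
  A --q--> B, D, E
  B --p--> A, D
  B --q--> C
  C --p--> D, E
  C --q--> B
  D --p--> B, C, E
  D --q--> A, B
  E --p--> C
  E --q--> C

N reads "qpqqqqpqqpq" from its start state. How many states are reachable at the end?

5

Start: {A}
read q: {B, D, E}
read p: {A, B, C, D, E}
read q: {A, B, C, D, E}
read q: {A, B, C, D, E}
read q: {A, B, C, D, E}
read q: {A, B, C, D, E}
read p: {A, B, C, D, E}
read q: {A, B, C, D, E}
read q: {A, B, C, D, E}
read p: {A, B, C, D, E}
read q: {A, B, C, D, E}
Final reachable set {A, B, C, D, E} has 5 states.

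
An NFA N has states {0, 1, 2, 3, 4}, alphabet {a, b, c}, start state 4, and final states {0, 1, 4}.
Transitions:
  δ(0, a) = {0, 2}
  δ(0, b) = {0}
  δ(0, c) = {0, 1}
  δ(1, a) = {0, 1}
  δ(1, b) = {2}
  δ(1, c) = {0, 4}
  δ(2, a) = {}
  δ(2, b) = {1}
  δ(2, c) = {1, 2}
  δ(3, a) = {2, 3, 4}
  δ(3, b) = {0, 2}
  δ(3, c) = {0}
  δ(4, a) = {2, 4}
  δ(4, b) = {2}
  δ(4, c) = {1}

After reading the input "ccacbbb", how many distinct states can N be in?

Start: {4}
read c: {1}
read c: {0, 4}
read a: {0, 2, 4}
read c: {0, 1, 2}
read b: {0, 1, 2}
read b: {0, 1, 2}
read b: {0, 1, 2}
Final reachable set {0, 1, 2} has 3 states.

3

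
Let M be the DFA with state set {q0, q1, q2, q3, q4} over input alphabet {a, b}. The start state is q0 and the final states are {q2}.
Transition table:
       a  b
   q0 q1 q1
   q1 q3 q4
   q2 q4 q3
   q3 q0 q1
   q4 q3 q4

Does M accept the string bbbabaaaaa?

rejected

q0 --b--> q1
q1 --b--> q4
q4 --b--> q4
q4 --a--> q3
q3 --b--> q1
q1 --a--> q3
q3 --a--> q0
q0 --a--> q1
q1 --a--> q3
q3 --a--> q0
End in state q0, which is not an accepting state.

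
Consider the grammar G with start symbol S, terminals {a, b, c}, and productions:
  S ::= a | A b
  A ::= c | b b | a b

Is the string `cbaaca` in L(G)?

no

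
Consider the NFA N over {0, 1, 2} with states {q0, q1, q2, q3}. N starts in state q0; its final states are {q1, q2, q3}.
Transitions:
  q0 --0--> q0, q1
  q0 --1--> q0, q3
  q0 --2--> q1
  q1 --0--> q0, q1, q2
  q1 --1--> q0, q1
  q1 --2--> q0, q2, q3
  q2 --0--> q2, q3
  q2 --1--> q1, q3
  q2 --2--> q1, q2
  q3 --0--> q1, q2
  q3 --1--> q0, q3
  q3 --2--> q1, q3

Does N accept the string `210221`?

accepted

Start: {q0}
read 2: {q1}
read 1: {q0, q1}
read 0: {q0, q1, q2}
read 2: {q0, q1, q2, q3}
read 2: {q0, q1, q2, q3}
read 1: {q0, q1, q3}
Reachable ∩ accepting = {q1, q3} — nonempty.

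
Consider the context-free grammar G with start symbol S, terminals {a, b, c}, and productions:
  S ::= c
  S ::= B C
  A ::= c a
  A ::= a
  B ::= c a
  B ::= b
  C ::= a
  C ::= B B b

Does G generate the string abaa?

no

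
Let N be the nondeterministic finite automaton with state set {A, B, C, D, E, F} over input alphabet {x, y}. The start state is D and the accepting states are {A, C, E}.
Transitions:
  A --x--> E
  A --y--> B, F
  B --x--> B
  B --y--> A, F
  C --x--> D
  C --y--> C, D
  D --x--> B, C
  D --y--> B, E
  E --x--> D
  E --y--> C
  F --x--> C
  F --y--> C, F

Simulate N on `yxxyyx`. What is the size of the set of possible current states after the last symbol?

3

Start: {D}
read y: {B, E}
read x: {B, D}
read x: {B, C}
read y: {A, C, D, F}
read y: {B, C, D, E, F}
read x: {B, C, D}
Final reachable set {B, C, D} has 3 states.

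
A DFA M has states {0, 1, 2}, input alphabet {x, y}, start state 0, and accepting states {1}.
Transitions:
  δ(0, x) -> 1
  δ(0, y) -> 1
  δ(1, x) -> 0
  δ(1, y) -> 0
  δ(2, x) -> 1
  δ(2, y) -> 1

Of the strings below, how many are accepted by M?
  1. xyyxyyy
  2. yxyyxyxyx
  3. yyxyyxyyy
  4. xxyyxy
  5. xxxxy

xyyxyyy: accepted
yxyyxyxyx: accepted
yyxyyxyyy: accepted
xxyyxy: rejected
xxxxy: accepted

4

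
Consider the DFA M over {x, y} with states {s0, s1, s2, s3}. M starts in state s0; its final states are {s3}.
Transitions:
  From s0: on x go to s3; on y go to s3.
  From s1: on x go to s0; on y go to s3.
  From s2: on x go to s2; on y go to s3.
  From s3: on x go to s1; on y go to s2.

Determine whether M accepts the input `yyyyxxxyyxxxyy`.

rejected

s0 --y--> s3
s3 --y--> s2
s2 --y--> s3
s3 --y--> s2
s2 --x--> s2
s2 --x--> s2
s2 --x--> s2
s2 --y--> s3
s3 --y--> s2
s2 --x--> s2
s2 --x--> s2
s2 --x--> s2
s2 --y--> s3
s3 --y--> s2
End in state s2, which is not an accepting state.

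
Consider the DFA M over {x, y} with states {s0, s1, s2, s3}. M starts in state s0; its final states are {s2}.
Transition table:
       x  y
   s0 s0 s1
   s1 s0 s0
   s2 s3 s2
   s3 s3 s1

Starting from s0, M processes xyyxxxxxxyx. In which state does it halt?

s0 --x--> s0
s0 --y--> s1
s1 --y--> s0
s0 --x--> s0
s0 --x--> s0
s0 --x--> s0
s0 --x--> s0
s0 --x--> s0
s0 --x--> s0
s0 --y--> s1
s1 --x--> s0

s0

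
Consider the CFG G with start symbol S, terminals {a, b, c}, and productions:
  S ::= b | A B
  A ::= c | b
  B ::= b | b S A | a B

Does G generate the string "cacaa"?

no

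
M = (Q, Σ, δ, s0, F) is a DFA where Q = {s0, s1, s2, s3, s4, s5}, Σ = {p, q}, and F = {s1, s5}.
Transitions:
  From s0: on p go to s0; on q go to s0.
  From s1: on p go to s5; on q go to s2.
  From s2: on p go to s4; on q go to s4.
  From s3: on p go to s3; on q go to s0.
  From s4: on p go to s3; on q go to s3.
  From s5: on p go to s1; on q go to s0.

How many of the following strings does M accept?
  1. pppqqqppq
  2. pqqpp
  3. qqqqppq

0

pppqqqppq: rejected
pqqpp: rejected
qqqqppq: rejected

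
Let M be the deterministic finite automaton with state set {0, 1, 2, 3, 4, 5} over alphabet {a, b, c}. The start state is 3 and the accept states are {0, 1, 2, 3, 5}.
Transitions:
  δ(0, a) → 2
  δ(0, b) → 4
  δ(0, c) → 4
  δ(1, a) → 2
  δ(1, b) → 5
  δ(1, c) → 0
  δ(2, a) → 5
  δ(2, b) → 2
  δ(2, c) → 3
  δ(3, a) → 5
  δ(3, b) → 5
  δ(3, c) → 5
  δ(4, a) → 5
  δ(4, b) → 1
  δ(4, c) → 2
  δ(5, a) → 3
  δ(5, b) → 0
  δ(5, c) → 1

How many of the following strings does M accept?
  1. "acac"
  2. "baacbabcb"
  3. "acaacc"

3

"acac": accepted
"baacbabcb": accepted
"acaacc": accepted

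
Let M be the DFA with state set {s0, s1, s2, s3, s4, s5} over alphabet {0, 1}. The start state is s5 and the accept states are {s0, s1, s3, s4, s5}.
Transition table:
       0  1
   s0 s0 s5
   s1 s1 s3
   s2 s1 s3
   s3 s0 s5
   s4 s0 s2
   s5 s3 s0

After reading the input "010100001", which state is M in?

s5

s5 --0--> s3
s3 --1--> s5
s5 --0--> s3
s3 --1--> s5
s5 --0--> s3
s3 --0--> s0
s0 --0--> s0
s0 --0--> s0
s0 --1--> s5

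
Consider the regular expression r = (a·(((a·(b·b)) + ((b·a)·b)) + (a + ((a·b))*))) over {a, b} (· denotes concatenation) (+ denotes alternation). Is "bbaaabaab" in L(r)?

No split of bbaaabaab into u·v has a matching u and (((a·(b·b))+((b·a)·b))+(a+((a·b))*)) matching v.

no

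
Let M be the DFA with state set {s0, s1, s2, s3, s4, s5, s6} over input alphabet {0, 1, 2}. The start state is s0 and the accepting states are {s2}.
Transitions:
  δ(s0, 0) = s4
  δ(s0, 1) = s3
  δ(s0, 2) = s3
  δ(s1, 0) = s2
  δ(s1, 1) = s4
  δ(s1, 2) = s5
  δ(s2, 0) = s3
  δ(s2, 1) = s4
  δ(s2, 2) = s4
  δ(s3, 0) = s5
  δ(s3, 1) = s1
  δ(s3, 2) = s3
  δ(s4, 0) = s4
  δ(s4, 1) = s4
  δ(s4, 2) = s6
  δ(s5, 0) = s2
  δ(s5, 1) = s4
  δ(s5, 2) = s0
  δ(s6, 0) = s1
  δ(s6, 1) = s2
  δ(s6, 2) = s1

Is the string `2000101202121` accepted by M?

accepted

s0 --2--> s3
s3 --0--> s5
s5 --0--> s2
s2 --0--> s3
s3 --1--> s1
s1 --0--> s2
s2 --1--> s4
s4 --2--> s6
s6 --0--> s1
s1 --2--> s5
s5 --1--> s4
s4 --2--> s6
s6 --1--> s2
End in state s2, which is an accepting state.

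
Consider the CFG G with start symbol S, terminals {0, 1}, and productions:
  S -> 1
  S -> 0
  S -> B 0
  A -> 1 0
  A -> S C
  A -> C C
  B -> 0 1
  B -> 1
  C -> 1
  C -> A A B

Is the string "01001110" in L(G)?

no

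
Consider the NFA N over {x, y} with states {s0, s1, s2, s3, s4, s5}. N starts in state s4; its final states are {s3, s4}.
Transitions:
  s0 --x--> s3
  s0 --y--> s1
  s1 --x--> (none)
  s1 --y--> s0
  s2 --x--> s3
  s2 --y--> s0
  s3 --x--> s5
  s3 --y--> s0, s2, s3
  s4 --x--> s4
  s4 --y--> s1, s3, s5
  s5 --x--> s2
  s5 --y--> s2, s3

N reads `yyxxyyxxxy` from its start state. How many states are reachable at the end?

3

Start: {s4}
read y: {s1, s3, s5}
read y: {s0, s2, s3}
read x: {s3, s5}
read x: {s2, s5}
read y: {s0, s2, s3}
read y: {s0, s1, s2, s3}
read x: {s3, s5}
read x: {s2, s5}
read x: {s2, s3}
read y: {s0, s2, s3}
Final reachable set {s0, s2, s3} has 3 states.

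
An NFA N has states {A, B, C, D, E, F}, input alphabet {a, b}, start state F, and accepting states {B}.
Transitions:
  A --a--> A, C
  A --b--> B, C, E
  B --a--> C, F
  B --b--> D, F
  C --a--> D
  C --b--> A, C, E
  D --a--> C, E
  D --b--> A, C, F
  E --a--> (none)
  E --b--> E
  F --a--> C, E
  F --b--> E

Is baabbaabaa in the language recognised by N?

Start: {F}
read b: {E}
read a: {}
The reachable set is empty and stays empty for the remaining 8 symbols.
Reachable ∩ accepting = {} — empty.

rejected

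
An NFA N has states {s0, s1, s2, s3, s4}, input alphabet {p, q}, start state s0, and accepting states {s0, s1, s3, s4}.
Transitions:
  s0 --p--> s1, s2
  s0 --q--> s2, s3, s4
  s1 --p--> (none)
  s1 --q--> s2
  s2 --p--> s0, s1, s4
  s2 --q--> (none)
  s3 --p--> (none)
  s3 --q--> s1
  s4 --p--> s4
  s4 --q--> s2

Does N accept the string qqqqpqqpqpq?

Start: {s0}
read q: {s2, s3, s4}
read q: {s1, s2}
read q: {s2}
read q: {}
The reachable set is empty and stays empty for the remaining 7 symbols.
Reachable ∩ accepting = {} — empty.

rejected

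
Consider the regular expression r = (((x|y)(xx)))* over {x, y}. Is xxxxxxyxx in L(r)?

yes

Split into 3 pieces xxx · xxx · yxx; each matches ((x|y)(xx)).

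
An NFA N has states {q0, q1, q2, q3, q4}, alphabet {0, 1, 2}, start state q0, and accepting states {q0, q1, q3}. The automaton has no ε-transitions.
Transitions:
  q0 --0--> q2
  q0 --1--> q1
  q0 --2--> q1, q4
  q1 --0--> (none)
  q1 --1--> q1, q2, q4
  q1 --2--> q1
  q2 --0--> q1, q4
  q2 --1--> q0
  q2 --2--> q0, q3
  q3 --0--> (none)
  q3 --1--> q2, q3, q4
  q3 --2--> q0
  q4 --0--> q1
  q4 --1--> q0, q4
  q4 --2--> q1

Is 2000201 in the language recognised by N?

rejected

Start: {q0}
read 2: {q1, q4}
read 0: {q1}
read 0: {}
The reachable set is empty and stays empty for the remaining 4 symbols.
Reachable ∩ accepting = {} — empty.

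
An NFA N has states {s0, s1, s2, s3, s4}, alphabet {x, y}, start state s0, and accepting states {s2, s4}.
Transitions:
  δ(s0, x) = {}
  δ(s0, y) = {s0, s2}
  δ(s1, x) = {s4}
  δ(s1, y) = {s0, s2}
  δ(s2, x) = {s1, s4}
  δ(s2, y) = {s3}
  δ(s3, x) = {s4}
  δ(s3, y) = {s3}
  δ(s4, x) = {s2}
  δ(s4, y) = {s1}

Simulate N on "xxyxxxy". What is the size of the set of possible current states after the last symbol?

0

Start: {s0}
read x: {}
The reachable set is empty and stays empty for the remaining 6 symbols.
Final reachable set {} has 0 states.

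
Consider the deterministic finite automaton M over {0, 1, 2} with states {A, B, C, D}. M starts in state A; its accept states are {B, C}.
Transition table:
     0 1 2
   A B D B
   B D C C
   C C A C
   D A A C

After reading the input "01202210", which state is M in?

A --0--> B
B --1--> C
C --2--> C
C --0--> C
C --2--> C
C --2--> C
C --1--> A
A --0--> B

B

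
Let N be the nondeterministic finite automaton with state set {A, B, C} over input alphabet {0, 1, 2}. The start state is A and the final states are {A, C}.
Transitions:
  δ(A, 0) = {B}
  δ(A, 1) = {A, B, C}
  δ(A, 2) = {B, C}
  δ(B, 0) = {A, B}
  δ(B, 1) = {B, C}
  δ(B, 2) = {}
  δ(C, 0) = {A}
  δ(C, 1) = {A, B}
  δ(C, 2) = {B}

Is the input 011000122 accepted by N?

Start: {A}
read 0: {B}
read 1: {B, C}
read 1: {A, B, C}
read 0: {A, B}
read 0: {A, B}
read 0: {A, B}
read 1: {A, B, C}
read 2: {B, C}
read 2: {B}
Reachable ∩ accepting = {} — empty.

rejected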